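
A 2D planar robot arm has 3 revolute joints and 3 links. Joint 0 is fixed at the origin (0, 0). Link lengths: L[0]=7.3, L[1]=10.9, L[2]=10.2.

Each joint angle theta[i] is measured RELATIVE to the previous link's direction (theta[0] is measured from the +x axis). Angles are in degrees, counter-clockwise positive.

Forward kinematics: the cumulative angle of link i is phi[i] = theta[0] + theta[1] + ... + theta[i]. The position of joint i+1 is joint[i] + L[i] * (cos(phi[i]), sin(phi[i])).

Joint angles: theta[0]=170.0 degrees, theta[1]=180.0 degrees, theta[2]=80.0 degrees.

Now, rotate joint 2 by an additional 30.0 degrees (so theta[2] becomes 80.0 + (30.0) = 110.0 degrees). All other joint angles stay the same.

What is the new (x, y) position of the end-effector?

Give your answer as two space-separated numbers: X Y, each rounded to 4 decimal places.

joint[0] = (0.0000, 0.0000)  (base)
link 0: phi[0] = 170 = 170 deg
  cos(170 deg) = -0.9848, sin(170 deg) = 0.1736
  joint[1] = (0.0000, 0.0000) + 7.3 * (-0.9848, 0.1736) = (0.0000 + -7.1891, 0.0000 + 1.2676) = (-7.1891, 1.2676)
link 1: phi[1] = 170 + 180 = 350 deg
  cos(350 deg) = 0.9848, sin(350 deg) = -0.1736
  joint[2] = (-7.1891, 1.2676) + 10.9 * (0.9848, -0.1736) = (-7.1891 + 10.7344, 1.2676 + -1.8928) = (3.5453, -0.6251)
link 2: phi[2] = 170 + 180 + 110 = 460 deg
  cos(460 deg) = -0.1736, sin(460 deg) = 0.9848
  joint[3] = (3.5453, -0.6251) + 10.2 * (-0.1736, 0.9848) = (3.5453 + -1.7712, -0.6251 + 10.0450) = (1.7741, 9.4199)
End effector: (1.7741, 9.4199)

Answer: 1.7741 9.4199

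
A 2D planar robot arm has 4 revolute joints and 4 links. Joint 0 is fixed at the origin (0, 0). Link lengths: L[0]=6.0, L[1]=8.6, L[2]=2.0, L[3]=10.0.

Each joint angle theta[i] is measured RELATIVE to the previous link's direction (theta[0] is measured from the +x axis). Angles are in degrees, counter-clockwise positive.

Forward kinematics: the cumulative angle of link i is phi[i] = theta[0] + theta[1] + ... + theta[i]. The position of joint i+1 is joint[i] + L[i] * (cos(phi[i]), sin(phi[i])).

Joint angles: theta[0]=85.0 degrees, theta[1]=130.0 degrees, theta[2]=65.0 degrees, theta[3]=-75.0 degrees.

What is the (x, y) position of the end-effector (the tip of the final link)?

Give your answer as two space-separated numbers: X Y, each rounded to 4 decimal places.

Answer: -15.2376 -5.1514

Derivation:
joint[0] = (0.0000, 0.0000)  (base)
link 0: phi[0] = 85 = 85 deg
  cos(85 deg) = 0.0872, sin(85 deg) = 0.9962
  joint[1] = (0.0000, 0.0000) + 6 * (0.0872, 0.9962) = (0.0000 + 0.5229, 0.0000 + 5.9772) = (0.5229, 5.9772)
link 1: phi[1] = 85 + 130 = 215 deg
  cos(215 deg) = -0.8192, sin(215 deg) = -0.5736
  joint[2] = (0.5229, 5.9772) + 8.6 * (-0.8192, -0.5736) = (0.5229 + -7.0447, 5.9772 + -4.9328) = (-6.5218, 1.0444)
link 2: phi[2] = 85 + 130 + 65 = 280 deg
  cos(280 deg) = 0.1736, sin(280 deg) = -0.9848
  joint[3] = (-6.5218, 1.0444) + 2 * (0.1736, -0.9848) = (-6.5218 + 0.3473, 1.0444 + -1.9696) = (-6.1745, -0.9252)
link 3: phi[3] = 85 + 130 + 65 + -75 = 205 deg
  cos(205 deg) = -0.9063, sin(205 deg) = -0.4226
  joint[4] = (-6.1745, -0.9252) + 10 * (-0.9063, -0.4226) = (-6.1745 + -9.0631, -0.9252 + -4.2262) = (-15.2376, -5.1514)
End effector: (-15.2376, -5.1514)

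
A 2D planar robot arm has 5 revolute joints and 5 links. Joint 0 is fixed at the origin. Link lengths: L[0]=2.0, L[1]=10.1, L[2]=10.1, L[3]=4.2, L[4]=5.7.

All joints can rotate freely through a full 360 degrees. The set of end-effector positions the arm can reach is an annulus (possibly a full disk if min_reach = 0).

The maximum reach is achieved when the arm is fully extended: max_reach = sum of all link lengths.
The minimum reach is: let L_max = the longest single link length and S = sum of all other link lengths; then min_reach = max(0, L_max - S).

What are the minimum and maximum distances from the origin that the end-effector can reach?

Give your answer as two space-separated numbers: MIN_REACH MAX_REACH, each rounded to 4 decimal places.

Link lengths: [2.0, 10.1, 10.1, 4.2, 5.7]
max_reach = 2 + 10.1 + 10.1 + 4.2 + 5.7 = 32.1
L_max = max([2.0, 10.1, 10.1, 4.2, 5.7]) = 10.1
S (sum of others) = 32.1 - 10.1 = 22
min_reach = max(0, 10.1 - 22) = max(0, -11.9) = 0

Answer: 0.0000 32.1000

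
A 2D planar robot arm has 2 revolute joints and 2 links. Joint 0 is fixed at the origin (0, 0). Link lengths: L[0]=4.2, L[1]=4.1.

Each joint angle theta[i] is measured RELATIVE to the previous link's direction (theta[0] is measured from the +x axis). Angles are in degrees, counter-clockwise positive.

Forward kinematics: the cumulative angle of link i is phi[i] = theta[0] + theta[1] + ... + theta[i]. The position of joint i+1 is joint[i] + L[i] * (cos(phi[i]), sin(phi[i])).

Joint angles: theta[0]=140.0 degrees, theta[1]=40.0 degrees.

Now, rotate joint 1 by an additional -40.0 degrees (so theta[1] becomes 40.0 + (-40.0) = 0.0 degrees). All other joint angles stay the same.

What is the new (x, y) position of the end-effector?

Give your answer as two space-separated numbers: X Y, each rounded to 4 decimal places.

Answer: -6.3582 5.3351

Derivation:
joint[0] = (0.0000, 0.0000)  (base)
link 0: phi[0] = 140 = 140 deg
  cos(140 deg) = -0.7660, sin(140 deg) = 0.6428
  joint[1] = (0.0000, 0.0000) + 4.2 * (-0.7660, 0.6428) = (0.0000 + -3.2174, 0.0000 + 2.6997) = (-3.2174, 2.6997)
link 1: phi[1] = 140 + 0 = 140 deg
  cos(140 deg) = -0.7660, sin(140 deg) = 0.6428
  joint[2] = (-3.2174, 2.6997) + 4.1 * (-0.7660, 0.6428) = (-3.2174 + -3.1408, 2.6997 + 2.6354) = (-6.3582, 5.3351)
End effector: (-6.3582, 5.3351)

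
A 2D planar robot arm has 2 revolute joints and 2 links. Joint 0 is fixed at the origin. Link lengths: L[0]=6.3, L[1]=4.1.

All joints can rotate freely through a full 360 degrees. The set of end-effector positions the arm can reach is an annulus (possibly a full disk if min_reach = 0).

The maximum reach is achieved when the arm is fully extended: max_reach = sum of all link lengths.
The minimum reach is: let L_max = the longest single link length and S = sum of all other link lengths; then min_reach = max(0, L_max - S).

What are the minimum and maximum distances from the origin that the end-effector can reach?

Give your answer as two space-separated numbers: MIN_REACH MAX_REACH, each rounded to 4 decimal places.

Link lengths: [6.3, 4.1]
max_reach = 6.3 + 4.1 = 10.4
L_max = max([6.3, 4.1]) = 6.3
S (sum of others) = 10.4 - 6.3 = 4.1
min_reach = max(0, 6.3 - 4.1) = max(0, 2.2) = 2.2

Answer: 2.2000 10.4000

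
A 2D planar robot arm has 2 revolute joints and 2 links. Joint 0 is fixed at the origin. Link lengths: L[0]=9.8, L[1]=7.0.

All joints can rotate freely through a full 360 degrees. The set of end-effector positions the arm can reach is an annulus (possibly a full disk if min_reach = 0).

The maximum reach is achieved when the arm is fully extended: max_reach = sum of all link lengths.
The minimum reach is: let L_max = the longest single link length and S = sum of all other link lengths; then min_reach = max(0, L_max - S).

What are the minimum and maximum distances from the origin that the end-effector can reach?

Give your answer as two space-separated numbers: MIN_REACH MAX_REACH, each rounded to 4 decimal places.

Answer: 2.8000 16.8000

Derivation:
Link lengths: [9.8, 7.0]
max_reach = 9.8 + 7 = 16.8
L_max = max([9.8, 7.0]) = 9.8
S (sum of others) = 16.8 - 9.8 = 7
min_reach = max(0, 9.8 - 7) = max(0, 2.8) = 2.8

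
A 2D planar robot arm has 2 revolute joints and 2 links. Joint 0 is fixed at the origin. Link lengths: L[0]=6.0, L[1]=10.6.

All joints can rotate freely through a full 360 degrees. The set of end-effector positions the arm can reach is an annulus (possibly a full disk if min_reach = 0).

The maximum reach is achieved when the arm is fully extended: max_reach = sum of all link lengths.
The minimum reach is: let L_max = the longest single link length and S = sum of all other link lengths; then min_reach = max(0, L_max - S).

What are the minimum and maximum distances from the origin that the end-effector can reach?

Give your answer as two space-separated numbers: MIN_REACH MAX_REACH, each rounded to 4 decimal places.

Link lengths: [6.0, 10.6]
max_reach = 6 + 10.6 = 16.6
L_max = max([6.0, 10.6]) = 10.6
S (sum of others) = 16.6 - 10.6 = 6
min_reach = max(0, 10.6 - 6) = max(0, 4.6) = 4.6

Answer: 4.6000 16.6000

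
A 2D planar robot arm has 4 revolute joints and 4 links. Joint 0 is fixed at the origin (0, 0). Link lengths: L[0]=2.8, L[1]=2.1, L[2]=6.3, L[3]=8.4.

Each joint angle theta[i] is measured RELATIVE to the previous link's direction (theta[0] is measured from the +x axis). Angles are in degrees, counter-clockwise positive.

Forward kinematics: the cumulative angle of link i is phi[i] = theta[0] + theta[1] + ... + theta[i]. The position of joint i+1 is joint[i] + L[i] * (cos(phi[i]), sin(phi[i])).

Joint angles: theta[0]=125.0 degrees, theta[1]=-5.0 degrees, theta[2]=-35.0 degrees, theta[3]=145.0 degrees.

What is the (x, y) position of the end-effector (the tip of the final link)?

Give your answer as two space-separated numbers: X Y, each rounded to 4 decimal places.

Answer: -7.5063 3.9535

Derivation:
joint[0] = (0.0000, 0.0000)  (base)
link 0: phi[0] = 125 = 125 deg
  cos(125 deg) = -0.5736, sin(125 deg) = 0.8192
  joint[1] = (0.0000, 0.0000) + 2.8 * (-0.5736, 0.8192) = (0.0000 + -1.6060, 0.0000 + 2.2936) = (-1.6060, 2.2936)
link 1: phi[1] = 125 + -5 = 120 deg
  cos(120 deg) = -0.5000, sin(120 deg) = 0.8660
  joint[2] = (-1.6060, 2.2936) + 2.1 * (-0.5000, 0.8660) = (-1.6060 + -1.0500, 2.2936 + 1.8187) = (-2.6560, 4.1123)
link 2: phi[2] = 125 + -5 + -35 = 85 deg
  cos(85 deg) = 0.0872, sin(85 deg) = 0.9962
  joint[3] = (-2.6560, 4.1123) + 6.3 * (0.0872, 0.9962) = (-2.6560 + 0.5491, 4.1123 + 6.2760) = (-2.1069, 10.3883)
link 3: phi[3] = 125 + -5 + -35 + 145 = 230 deg
  cos(230 deg) = -0.6428, sin(230 deg) = -0.7660
  joint[4] = (-2.1069, 10.3883) + 8.4 * (-0.6428, -0.7660) = (-2.1069 + -5.3994, 10.3883 + -6.4348) = (-7.5063, 3.9535)
End effector: (-7.5063, 3.9535)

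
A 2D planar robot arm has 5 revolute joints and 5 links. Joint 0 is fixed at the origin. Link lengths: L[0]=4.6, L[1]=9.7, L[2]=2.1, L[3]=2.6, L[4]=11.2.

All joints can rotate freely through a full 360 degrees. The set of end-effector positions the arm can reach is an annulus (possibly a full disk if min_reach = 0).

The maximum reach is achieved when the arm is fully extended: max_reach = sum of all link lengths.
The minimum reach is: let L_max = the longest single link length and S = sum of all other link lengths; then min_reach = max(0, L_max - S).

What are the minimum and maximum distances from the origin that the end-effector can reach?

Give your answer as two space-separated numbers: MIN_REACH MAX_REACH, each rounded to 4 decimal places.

Answer: 0.0000 30.2000

Derivation:
Link lengths: [4.6, 9.7, 2.1, 2.6, 11.2]
max_reach = 4.6 + 9.7 + 2.1 + 2.6 + 11.2 = 30.2
L_max = max([4.6, 9.7, 2.1, 2.6, 11.2]) = 11.2
S (sum of others) = 30.2 - 11.2 = 19
min_reach = max(0, 11.2 - 19) = max(0, -7.8) = 0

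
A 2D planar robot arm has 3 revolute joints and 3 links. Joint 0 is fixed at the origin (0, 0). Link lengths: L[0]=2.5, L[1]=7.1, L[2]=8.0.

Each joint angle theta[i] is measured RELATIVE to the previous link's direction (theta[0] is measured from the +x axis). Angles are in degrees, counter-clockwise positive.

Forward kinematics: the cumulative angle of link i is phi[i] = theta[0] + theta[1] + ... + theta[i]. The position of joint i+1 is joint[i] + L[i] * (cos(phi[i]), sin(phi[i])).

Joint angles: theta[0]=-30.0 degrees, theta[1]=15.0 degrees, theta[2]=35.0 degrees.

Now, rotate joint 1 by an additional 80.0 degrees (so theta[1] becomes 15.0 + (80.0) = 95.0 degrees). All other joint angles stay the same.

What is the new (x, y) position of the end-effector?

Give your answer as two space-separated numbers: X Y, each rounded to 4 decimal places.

joint[0] = (0.0000, 0.0000)  (base)
link 0: phi[0] = -30 = -30 deg
  cos(-30 deg) = 0.8660, sin(-30 deg) = -0.5000
  joint[1] = (0.0000, 0.0000) + 2.5 * (0.8660, -0.5000) = (0.0000 + 2.1651, 0.0000 + -1.2500) = (2.1651, -1.2500)
link 1: phi[1] = -30 + 95 = 65 deg
  cos(65 deg) = 0.4226, sin(65 deg) = 0.9063
  joint[2] = (2.1651, -1.2500) + 7.1 * (0.4226, 0.9063) = (2.1651 + 3.0006, -1.2500 + 6.4348) = (5.1657, 5.1848)
link 2: phi[2] = -30 + 95 + 35 = 100 deg
  cos(100 deg) = -0.1736, sin(100 deg) = 0.9848
  joint[3] = (5.1657, 5.1848) + 8 * (-0.1736, 0.9848) = (5.1657 + -1.3892, 5.1848 + 7.8785) = (3.7765, 13.0632)
End effector: (3.7765, 13.0632)

Answer: 3.7765 13.0632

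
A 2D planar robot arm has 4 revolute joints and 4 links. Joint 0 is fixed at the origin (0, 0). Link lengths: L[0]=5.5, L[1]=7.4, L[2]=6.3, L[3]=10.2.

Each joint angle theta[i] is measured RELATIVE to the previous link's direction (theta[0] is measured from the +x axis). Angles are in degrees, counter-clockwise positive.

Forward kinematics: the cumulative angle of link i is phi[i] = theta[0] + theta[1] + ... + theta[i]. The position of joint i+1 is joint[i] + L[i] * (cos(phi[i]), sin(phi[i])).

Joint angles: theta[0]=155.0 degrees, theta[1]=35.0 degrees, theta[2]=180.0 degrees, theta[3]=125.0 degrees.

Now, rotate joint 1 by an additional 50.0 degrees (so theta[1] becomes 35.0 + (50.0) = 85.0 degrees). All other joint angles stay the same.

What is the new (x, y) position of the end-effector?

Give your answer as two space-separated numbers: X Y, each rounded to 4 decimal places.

Answer: -15.6959 0.4828

Derivation:
joint[0] = (0.0000, 0.0000)  (base)
link 0: phi[0] = 155 = 155 deg
  cos(155 deg) = -0.9063, sin(155 deg) = 0.4226
  joint[1] = (0.0000, 0.0000) + 5.5 * (-0.9063, 0.4226) = (0.0000 + -4.9847, 0.0000 + 2.3244) = (-4.9847, 2.3244)
link 1: phi[1] = 155 + 85 = 240 deg
  cos(240 deg) = -0.5000, sin(240 deg) = -0.8660
  joint[2] = (-4.9847, 2.3244) + 7.4 * (-0.5000, -0.8660) = (-4.9847 + -3.7000, 2.3244 + -6.4086) = (-8.6847, -4.0842)
link 2: phi[2] = 155 + 85 + 180 = 420 deg
  cos(420 deg) = 0.5000, sin(420 deg) = 0.8660
  joint[3] = (-8.6847, -4.0842) + 6.3 * (0.5000, 0.8660) = (-8.6847 + 3.1500, -4.0842 + 5.4560) = (-5.5347, 1.3718)
link 3: phi[3] = 155 + 85 + 180 + 125 = 545 deg
  cos(545 deg) = -0.9962, sin(545 deg) = -0.0872
  joint[4] = (-5.5347, 1.3718) + 10.2 * (-0.9962, -0.0872) = (-5.5347 + -10.1612, 1.3718 + -0.8890) = (-15.6959, 0.4828)
End effector: (-15.6959, 0.4828)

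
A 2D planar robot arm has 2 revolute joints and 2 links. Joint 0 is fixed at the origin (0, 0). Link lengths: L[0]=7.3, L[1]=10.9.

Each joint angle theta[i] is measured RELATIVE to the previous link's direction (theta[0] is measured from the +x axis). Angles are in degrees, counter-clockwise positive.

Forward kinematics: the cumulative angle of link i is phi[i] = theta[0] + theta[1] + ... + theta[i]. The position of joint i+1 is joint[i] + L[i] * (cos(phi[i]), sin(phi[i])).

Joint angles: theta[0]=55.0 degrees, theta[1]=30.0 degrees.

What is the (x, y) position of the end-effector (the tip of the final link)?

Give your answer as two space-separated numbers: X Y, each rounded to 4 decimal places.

joint[0] = (0.0000, 0.0000)  (base)
link 0: phi[0] = 55 = 55 deg
  cos(55 deg) = 0.5736, sin(55 deg) = 0.8192
  joint[1] = (0.0000, 0.0000) + 7.3 * (0.5736, 0.8192) = (0.0000 + 4.1871, 0.0000 + 5.9798) = (4.1871, 5.9798)
link 1: phi[1] = 55 + 30 = 85 deg
  cos(85 deg) = 0.0872, sin(85 deg) = 0.9962
  joint[2] = (4.1871, 5.9798) + 10.9 * (0.0872, 0.9962) = (4.1871 + 0.9500, 5.9798 + 10.8585) = (5.1371, 16.8383)
End effector: (5.1371, 16.8383)

Answer: 5.1371 16.8383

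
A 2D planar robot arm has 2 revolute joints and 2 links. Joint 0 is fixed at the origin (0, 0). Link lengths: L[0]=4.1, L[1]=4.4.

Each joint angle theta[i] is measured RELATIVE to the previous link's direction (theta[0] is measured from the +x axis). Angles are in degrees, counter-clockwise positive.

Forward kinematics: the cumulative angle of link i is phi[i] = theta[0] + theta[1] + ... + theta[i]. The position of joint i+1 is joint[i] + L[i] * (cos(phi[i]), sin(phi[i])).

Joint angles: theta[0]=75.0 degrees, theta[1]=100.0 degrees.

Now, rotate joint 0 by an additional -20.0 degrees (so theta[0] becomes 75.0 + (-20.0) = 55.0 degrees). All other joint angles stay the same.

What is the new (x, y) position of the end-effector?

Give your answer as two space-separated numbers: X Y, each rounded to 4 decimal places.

Answer: -1.6361 5.2180

Derivation:
joint[0] = (0.0000, 0.0000)  (base)
link 0: phi[0] = 55 = 55 deg
  cos(55 deg) = 0.5736, sin(55 deg) = 0.8192
  joint[1] = (0.0000, 0.0000) + 4.1 * (0.5736, 0.8192) = (0.0000 + 2.3517, 0.0000 + 3.3585) = (2.3517, 3.3585)
link 1: phi[1] = 55 + 100 = 155 deg
  cos(155 deg) = -0.9063, sin(155 deg) = 0.4226
  joint[2] = (2.3517, 3.3585) + 4.4 * (-0.9063, 0.4226) = (2.3517 + -3.9878, 3.3585 + 1.8595) = (-1.6361, 5.2180)
End effector: (-1.6361, 5.2180)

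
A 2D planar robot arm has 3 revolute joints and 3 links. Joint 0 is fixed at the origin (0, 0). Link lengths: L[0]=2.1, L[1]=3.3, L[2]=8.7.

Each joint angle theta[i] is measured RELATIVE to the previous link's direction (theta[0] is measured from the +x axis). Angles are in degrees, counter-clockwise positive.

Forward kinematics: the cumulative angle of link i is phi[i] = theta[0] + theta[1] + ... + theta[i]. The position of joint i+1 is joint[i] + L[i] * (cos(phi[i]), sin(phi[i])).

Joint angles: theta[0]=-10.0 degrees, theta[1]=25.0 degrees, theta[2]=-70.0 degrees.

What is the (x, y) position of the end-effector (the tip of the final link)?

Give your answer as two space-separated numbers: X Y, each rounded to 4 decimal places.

Answer: 10.2458 -6.6372

Derivation:
joint[0] = (0.0000, 0.0000)  (base)
link 0: phi[0] = -10 = -10 deg
  cos(-10 deg) = 0.9848, sin(-10 deg) = -0.1736
  joint[1] = (0.0000, 0.0000) + 2.1 * (0.9848, -0.1736) = (0.0000 + 2.0681, 0.0000 + -0.3647) = (2.0681, -0.3647)
link 1: phi[1] = -10 + 25 = 15 deg
  cos(15 deg) = 0.9659, sin(15 deg) = 0.2588
  joint[2] = (2.0681, -0.3647) + 3.3 * (0.9659, 0.2588) = (2.0681 + 3.1876, -0.3647 + 0.8541) = (5.2557, 0.4894)
link 2: phi[2] = -10 + 25 + -70 = -55 deg
  cos(-55 deg) = 0.5736, sin(-55 deg) = -0.8192
  joint[3] = (5.2557, 0.4894) + 8.7 * (0.5736, -0.8192) = (5.2557 + 4.9901, 0.4894 + -7.1266) = (10.2458, -6.6372)
End effector: (10.2458, -6.6372)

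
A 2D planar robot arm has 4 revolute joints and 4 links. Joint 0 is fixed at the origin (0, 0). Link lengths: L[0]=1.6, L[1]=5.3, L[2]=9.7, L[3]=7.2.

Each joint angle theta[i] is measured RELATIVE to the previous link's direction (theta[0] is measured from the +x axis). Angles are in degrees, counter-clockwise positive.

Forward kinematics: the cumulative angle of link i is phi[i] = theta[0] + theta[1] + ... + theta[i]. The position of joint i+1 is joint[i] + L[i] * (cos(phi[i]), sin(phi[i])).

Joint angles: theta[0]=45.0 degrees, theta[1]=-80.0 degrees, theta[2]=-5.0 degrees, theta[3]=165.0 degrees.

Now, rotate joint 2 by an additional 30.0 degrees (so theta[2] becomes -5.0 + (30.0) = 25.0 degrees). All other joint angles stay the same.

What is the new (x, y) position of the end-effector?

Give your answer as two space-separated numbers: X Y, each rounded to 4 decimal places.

Answer: 8.5001 -0.5501

Derivation:
joint[0] = (0.0000, 0.0000)  (base)
link 0: phi[0] = 45 = 45 deg
  cos(45 deg) = 0.7071, sin(45 deg) = 0.7071
  joint[1] = (0.0000, 0.0000) + 1.6 * (0.7071, 0.7071) = (0.0000 + 1.1314, 0.0000 + 1.1314) = (1.1314, 1.1314)
link 1: phi[1] = 45 + -80 = -35 deg
  cos(-35 deg) = 0.8192, sin(-35 deg) = -0.5736
  joint[2] = (1.1314, 1.1314) + 5.3 * (0.8192, -0.5736) = (1.1314 + 4.3415, 1.1314 + -3.0400) = (5.4729, -1.9086)
link 2: phi[2] = 45 + -80 + 25 = -10 deg
  cos(-10 deg) = 0.9848, sin(-10 deg) = -0.1736
  joint[3] = (5.4729, -1.9086) + 9.7 * (0.9848, -0.1736) = (5.4729 + 9.5526, -1.9086 + -1.6844) = (15.0255, -3.5930)
link 3: phi[3] = 45 + -80 + 25 + 165 = 155 deg
  cos(155 deg) = -0.9063, sin(155 deg) = 0.4226
  joint[4] = (15.0255, -3.5930) + 7.2 * (-0.9063, 0.4226) = (15.0255 + -6.5254, -3.5930 + 3.0429) = (8.5001, -0.5501)
End effector: (8.5001, -0.5501)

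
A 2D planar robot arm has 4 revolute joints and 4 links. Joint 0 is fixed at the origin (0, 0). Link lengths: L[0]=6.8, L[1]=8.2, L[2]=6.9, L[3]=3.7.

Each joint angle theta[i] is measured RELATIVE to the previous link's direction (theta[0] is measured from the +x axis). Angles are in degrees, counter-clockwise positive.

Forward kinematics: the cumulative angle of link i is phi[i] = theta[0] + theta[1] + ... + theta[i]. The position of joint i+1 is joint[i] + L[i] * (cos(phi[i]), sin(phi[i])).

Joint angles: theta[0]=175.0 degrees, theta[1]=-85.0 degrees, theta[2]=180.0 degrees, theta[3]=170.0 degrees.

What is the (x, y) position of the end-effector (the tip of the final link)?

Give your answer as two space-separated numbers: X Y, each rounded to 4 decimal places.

Answer: -6.1316 5.5364

Derivation:
joint[0] = (0.0000, 0.0000)  (base)
link 0: phi[0] = 175 = 175 deg
  cos(175 deg) = -0.9962, sin(175 deg) = 0.0872
  joint[1] = (0.0000, 0.0000) + 6.8 * (-0.9962, 0.0872) = (0.0000 + -6.7741, 0.0000 + 0.5927) = (-6.7741, 0.5927)
link 1: phi[1] = 175 + -85 = 90 deg
  cos(90 deg) = 0.0000, sin(90 deg) = 1.0000
  joint[2] = (-6.7741, 0.5927) + 8.2 * (0.0000, 1.0000) = (-6.7741 + 0.0000, 0.5927 + 8.2000) = (-6.7741, 8.7927)
link 2: phi[2] = 175 + -85 + 180 = 270 deg
  cos(270 deg) = -0.0000, sin(270 deg) = -1.0000
  joint[3] = (-6.7741, 8.7927) + 6.9 * (-0.0000, -1.0000) = (-6.7741 + -0.0000, 8.7927 + -6.9000) = (-6.7741, 1.8927)
link 3: phi[3] = 175 + -85 + 180 + 170 = 440 deg
  cos(440 deg) = 0.1736, sin(440 deg) = 0.9848
  joint[4] = (-6.7741, 1.8927) + 3.7 * (0.1736, 0.9848) = (-6.7741 + 0.6425, 1.8927 + 3.6438) = (-6.1316, 5.5364)
End effector: (-6.1316, 5.5364)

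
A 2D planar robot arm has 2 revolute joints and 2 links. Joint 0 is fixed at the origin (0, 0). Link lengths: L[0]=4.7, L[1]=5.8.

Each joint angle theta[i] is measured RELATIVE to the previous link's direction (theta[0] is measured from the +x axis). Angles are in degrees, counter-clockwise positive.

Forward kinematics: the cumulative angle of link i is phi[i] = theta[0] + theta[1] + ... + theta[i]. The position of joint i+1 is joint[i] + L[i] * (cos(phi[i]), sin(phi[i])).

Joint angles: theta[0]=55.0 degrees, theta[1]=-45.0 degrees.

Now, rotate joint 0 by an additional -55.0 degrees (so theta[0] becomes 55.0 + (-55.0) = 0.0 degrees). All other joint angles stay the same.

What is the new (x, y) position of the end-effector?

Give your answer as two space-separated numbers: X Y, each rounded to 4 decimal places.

joint[0] = (0.0000, 0.0000)  (base)
link 0: phi[0] = 0 = 0 deg
  cos(0 deg) = 1.0000, sin(0 deg) = 0.0000
  joint[1] = (0.0000, 0.0000) + 4.7 * (1.0000, 0.0000) = (0.0000 + 4.7000, 0.0000 + 0.0000) = (4.7000, 0.0000)
link 1: phi[1] = 0 + -45 = -45 deg
  cos(-45 deg) = 0.7071, sin(-45 deg) = -0.7071
  joint[2] = (4.7000, 0.0000) + 5.8 * (0.7071, -0.7071) = (4.7000 + 4.1012, 0.0000 + -4.1012) = (8.8012, -4.1012)
End effector: (8.8012, -4.1012)

Answer: 8.8012 -4.1012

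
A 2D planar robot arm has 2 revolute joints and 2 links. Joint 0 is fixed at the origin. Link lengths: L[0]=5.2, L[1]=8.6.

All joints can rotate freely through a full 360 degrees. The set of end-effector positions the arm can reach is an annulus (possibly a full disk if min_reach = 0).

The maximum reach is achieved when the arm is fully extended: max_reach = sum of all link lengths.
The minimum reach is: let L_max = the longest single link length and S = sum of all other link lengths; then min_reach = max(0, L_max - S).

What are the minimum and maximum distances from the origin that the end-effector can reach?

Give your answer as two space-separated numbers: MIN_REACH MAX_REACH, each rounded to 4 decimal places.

Answer: 3.4000 13.8000

Derivation:
Link lengths: [5.2, 8.6]
max_reach = 5.2 + 8.6 = 13.8
L_max = max([5.2, 8.6]) = 8.6
S (sum of others) = 13.8 - 8.6 = 5.2
min_reach = max(0, 8.6 - 5.2) = max(0, 3.4) = 3.4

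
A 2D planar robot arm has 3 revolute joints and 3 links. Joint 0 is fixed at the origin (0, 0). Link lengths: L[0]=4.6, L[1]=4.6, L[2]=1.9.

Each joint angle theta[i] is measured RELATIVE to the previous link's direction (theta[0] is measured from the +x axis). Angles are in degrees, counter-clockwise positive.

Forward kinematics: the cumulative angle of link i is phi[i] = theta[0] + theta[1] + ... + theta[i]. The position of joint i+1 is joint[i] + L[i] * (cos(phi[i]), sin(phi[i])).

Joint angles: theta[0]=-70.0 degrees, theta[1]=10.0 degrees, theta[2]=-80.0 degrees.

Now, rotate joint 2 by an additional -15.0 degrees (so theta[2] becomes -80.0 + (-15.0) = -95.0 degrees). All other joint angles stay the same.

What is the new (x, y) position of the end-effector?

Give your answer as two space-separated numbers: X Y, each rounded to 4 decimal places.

joint[0] = (0.0000, 0.0000)  (base)
link 0: phi[0] = -70 = -70 deg
  cos(-70 deg) = 0.3420, sin(-70 deg) = -0.9397
  joint[1] = (0.0000, 0.0000) + 4.6 * (0.3420, -0.9397) = (0.0000 + 1.5733, 0.0000 + -4.3226) = (1.5733, -4.3226)
link 1: phi[1] = -70 + 10 = -60 deg
  cos(-60 deg) = 0.5000, sin(-60 deg) = -0.8660
  joint[2] = (1.5733, -4.3226) + 4.6 * (0.5000, -0.8660) = (1.5733 + 2.3000, -4.3226 + -3.9837) = (3.8733, -8.3063)
link 2: phi[2] = -70 + 10 + -95 = -155 deg
  cos(-155 deg) = -0.9063, sin(-155 deg) = -0.4226
  joint[3] = (3.8733, -8.3063) + 1.9 * (-0.9063, -0.4226) = (3.8733 + -1.7220, -8.3063 + -0.8030) = (2.1513, -9.1093)
End effector: (2.1513, -9.1093)

Answer: 2.1513 -9.1093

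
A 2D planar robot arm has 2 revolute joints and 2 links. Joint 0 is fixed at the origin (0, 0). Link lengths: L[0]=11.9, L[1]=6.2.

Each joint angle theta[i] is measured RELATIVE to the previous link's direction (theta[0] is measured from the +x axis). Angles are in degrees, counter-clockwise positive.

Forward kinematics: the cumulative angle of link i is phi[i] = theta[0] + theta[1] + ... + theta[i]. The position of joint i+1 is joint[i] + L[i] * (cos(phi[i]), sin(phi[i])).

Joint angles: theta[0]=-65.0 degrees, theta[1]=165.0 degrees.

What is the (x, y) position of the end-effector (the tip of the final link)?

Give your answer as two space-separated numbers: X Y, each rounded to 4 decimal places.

Answer: 3.9525 -4.6793

Derivation:
joint[0] = (0.0000, 0.0000)  (base)
link 0: phi[0] = -65 = -65 deg
  cos(-65 deg) = 0.4226, sin(-65 deg) = -0.9063
  joint[1] = (0.0000, 0.0000) + 11.9 * (0.4226, -0.9063) = (0.0000 + 5.0292, 0.0000 + -10.7851) = (5.0292, -10.7851)
link 1: phi[1] = -65 + 165 = 100 deg
  cos(100 deg) = -0.1736, sin(100 deg) = 0.9848
  joint[2] = (5.0292, -10.7851) + 6.2 * (-0.1736, 0.9848) = (5.0292 + -1.0766, -10.7851 + 6.1058) = (3.9525, -4.6793)
End effector: (3.9525, -4.6793)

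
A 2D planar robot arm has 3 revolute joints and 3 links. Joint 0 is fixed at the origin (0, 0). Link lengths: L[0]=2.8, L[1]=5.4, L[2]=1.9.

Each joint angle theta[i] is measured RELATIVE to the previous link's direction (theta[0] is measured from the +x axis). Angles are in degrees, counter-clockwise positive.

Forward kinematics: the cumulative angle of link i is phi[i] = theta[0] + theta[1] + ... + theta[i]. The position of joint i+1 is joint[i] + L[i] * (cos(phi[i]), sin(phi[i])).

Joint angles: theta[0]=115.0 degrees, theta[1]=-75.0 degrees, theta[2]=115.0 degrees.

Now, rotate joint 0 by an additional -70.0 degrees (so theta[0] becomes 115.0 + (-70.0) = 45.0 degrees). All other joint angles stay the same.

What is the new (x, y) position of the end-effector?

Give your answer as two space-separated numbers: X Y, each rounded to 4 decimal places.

joint[0] = (0.0000, 0.0000)  (base)
link 0: phi[0] = 45 = 45 deg
  cos(45 deg) = 0.7071, sin(45 deg) = 0.7071
  joint[1] = (0.0000, 0.0000) + 2.8 * (0.7071, 0.7071) = (0.0000 + 1.9799, 0.0000 + 1.9799) = (1.9799, 1.9799)
link 1: phi[1] = 45 + -75 = -30 deg
  cos(-30 deg) = 0.8660, sin(-30 deg) = -0.5000
  joint[2] = (1.9799, 1.9799) + 5.4 * (0.8660, -0.5000) = (1.9799 + 4.6765, 1.9799 + -2.7000) = (6.6564, -0.7201)
link 2: phi[2] = 45 + -75 + 115 = 85 deg
  cos(85 deg) = 0.0872, sin(85 deg) = 0.9962
  joint[3] = (6.6564, -0.7201) + 1.9 * (0.0872, 0.9962) = (6.6564 + 0.1656, -0.7201 + 1.8928) = (6.8220, 1.1727)
End effector: (6.8220, 1.1727)

Answer: 6.8220 1.1727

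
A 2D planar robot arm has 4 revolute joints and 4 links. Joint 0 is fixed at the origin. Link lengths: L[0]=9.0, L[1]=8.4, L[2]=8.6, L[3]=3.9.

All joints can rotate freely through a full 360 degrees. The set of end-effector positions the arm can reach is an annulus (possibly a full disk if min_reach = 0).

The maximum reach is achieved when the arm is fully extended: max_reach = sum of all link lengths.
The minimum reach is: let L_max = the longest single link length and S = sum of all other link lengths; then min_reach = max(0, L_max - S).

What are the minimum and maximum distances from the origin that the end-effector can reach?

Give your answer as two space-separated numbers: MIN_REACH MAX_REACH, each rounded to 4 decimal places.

Link lengths: [9.0, 8.4, 8.6, 3.9]
max_reach = 9 + 8.4 + 8.6 + 3.9 = 29.9
L_max = max([9.0, 8.4, 8.6, 3.9]) = 9
S (sum of others) = 29.9 - 9 = 20.9
min_reach = max(0, 9 - 20.9) = max(0, -11.9) = 0

Answer: 0.0000 29.9000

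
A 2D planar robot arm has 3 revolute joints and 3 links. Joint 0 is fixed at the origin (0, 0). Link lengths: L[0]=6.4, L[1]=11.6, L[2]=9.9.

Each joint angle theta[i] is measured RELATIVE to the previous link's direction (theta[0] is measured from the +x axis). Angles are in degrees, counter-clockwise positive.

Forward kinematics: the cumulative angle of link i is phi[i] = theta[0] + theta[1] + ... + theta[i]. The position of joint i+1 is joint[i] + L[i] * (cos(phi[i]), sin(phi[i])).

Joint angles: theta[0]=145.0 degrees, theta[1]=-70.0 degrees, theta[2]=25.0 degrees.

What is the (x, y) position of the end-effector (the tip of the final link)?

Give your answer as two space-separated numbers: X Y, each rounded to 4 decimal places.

joint[0] = (0.0000, 0.0000)  (base)
link 0: phi[0] = 145 = 145 deg
  cos(145 deg) = -0.8192, sin(145 deg) = 0.5736
  joint[1] = (0.0000, 0.0000) + 6.4 * (-0.8192, 0.5736) = (0.0000 + -5.2426, 0.0000 + 3.6709) = (-5.2426, 3.6709)
link 1: phi[1] = 145 + -70 = 75 deg
  cos(75 deg) = 0.2588, sin(75 deg) = 0.9659
  joint[2] = (-5.2426, 3.6709) + 11.6 * (0.2588, 0.9659) = (-5.2426 + 3.0023, 3.6709 + 11.2047) = (-2.2403, 14.8756)
link 2: phi[2] = 145 + -70 + 25 = 100 deg
  cos(100 deg) = -0.1736, sin(100 deg) = 0.9848
  joint[3] = (-2.2403, 14.8756) + 9.9 * (-0.1736, 0.9848) = (-2.2403 + -1.7191, 14.8756 + 9.7496) = (-3.9594, 24.6252)
End effector: (-3.9594, 24.6252)

Answer: -3.9594 24.6252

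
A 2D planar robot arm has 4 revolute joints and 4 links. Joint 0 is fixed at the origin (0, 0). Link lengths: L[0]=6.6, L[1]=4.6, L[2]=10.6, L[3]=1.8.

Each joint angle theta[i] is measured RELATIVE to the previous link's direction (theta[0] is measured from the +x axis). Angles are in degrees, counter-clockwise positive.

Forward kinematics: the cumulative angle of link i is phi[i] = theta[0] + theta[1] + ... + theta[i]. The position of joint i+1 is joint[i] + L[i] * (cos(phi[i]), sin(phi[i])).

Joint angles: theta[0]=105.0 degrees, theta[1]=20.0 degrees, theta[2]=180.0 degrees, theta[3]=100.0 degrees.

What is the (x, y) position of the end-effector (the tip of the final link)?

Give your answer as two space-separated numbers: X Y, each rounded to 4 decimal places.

joint[0] = (0.0000, 0.0000)  (base)
link 0: phi[0] = 105 = 105 deg
  cos(105 deg) = -0.2588, sin(105 deg) = 0.9659
  joint[1] = (0.0000, 0.0000) + 6.6 * (-0.2588, 0.9659) = (0.0000 + -1.7082, 0.0000 + 6.3751) = (-1.7082, 6.3751)
link 1: phi[1] = 105 + 20 = 125 deg
  cos(125 deg) = -0.5736, sin(125 deg) = 0.8192
  joint[2] = (-1.7082, 6.3751) + 4.6 * (-0.5736, 0.8192) = (-1.7082 + -2.6385, 6.3751 + 3.7681) = (-4.3467, 10.1432)
link 2: phi[2] = 105 + 20 + 180 = 305 deg
  cos(305 deg) = 0.5736, sin(305 deg) = -0.8192
  joint[3] = (-4.3467, 10.1432) + 10.6 * (0.5736, -0.8192) = (-4.3467 + 6.0799, 10.1432 + -8.6830) = (1.7333, 1.4602)
link 3: phi[3] = 105 + 20 + 180 + 100 = 405 deg
  cos(405 deg) = 0.7071, sin(405 deg) = 0.7071
  joint[4] = (1.7333, 1.4602) + 1.8 * (0.7071, 0.7071) = (1.7333 + 1.2728, 1.4602 + 1.2728) = (3.0060, 2.7330)
End effector: (3.0060, 2.7330)

Answer: 3.0060 2.7330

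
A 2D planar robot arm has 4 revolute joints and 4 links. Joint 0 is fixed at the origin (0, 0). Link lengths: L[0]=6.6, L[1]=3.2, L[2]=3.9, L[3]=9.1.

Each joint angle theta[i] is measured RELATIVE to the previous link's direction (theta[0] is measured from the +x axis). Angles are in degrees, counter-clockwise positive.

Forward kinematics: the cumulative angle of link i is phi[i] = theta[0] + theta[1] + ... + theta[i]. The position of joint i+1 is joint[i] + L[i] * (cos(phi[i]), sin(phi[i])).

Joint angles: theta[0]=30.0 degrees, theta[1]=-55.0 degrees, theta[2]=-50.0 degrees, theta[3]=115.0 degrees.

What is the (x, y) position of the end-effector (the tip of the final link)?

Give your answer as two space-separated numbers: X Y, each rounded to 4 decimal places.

Answer: 16.5964 4.0299

Derivation:
joint[0] = (0.0000, 0.0000)  (base)
link 0: phi[0] = 30 = 30 deg
  cos(30 deg) = 0.8660, sin(30 deg) = 0.5000
  joint[1] = (0.0000, 0.0000) + 6.6 * (0.8660, 0.5000) = (0.0000 + 5.7158, 0.0000 + 3.3000) = (5.7158, 3.3000)
link 1: phi[1] = 30 + -55 = -25 deg
  cos(-25 deg) = 0.9063, sin(-25 deg) = -0.4226
  joint[2] = (5.7158, 3.3000) + 3.2 * (0.9063, -0.4226) = (5.7158 + 2.9002, 3.3000 + -1.3524) = (8.6160, 1.9476)
link 2: phi[2] = 30 + -55 + -50 = -75 deg
  cos(-75 deg) = 0.2588, sin(-75 deg) = -0.9659
  joint[3] = (8.6160, 1.9476) + 3.9 * (0.2588, -0.9659) = (8.6160 + 1.0094, 1.9476 + -3.7671) = (9.6253, -1.8195)
link 3: phi[3] = 30 + -55 + -50 + 115 = 40 deg
  cos(40 deg) = 0.7660, sin(40 deg) = 0.6428
  joint[4] = (9.6253, -1.8195) + 9.1 * (0.7660, 0.6428) = (9.6253 + 6.9710, -1.8195 + 5.8494) = (16.5964, 4.0299)
End effector: (16.5964, 4.0299)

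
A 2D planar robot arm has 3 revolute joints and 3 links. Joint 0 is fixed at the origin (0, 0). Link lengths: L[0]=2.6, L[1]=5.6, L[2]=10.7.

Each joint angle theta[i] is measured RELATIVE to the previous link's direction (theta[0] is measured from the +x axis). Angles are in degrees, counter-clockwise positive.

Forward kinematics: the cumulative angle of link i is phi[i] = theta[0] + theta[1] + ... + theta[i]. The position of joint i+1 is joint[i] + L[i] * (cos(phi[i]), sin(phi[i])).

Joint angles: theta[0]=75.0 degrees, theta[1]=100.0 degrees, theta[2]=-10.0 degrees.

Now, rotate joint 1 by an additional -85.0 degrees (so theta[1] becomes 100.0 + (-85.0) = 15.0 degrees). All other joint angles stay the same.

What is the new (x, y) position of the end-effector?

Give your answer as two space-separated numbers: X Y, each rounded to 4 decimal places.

joint[0] = (0.0000, 0.0000)  (base)
link 0: phi[0] = 75 = 75 deg
  cos(75 deg) = 0.2588, sin(75 deg) = 0.9659
  joint[1] = (0.0000, 0.0000) + 2.6 * (0.2588, 0.9659) = (0.0000 + 0.6729, 0.0000 + 2.5114) = (0.6729, 2.5114)
link 1: phi[1] = 75 + 15 = 90 deg
  cos(90 deg) = 0.0000, sin(90 deg) = 1.0000
  joint[2] = (0.6729, 2.5114) + 5.6 * (0.0000, 1.0000) = (0.6729 + 0.0000, 2.5114 + 5.6000) = (0.6729, 8.1114)
link 2: phi[2] = 75 + 15 + -10 = 80 deg
  cos(80 deg) = 0.1736, sin(80 deg) = 0.9848
  joint[3] = (0.6729, 8.1114) + 10.7 * (0.1736, 0.9848) = (0.6729 + 1.8580, 8.1114 + 10.5374) = (2.5310, 18.6489)
End effector: (2.5310, 18.6489)

Answer: 2.5310 18.6489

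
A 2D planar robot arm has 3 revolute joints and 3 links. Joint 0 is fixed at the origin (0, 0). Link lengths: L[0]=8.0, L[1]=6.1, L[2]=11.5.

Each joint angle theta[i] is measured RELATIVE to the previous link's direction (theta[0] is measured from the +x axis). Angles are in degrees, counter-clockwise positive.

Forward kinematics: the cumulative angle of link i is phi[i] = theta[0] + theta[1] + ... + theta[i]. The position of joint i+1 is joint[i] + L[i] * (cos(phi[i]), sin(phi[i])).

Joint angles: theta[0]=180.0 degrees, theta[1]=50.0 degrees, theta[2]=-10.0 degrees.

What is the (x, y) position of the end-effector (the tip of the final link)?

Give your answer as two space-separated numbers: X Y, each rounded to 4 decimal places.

joint[0] = (0.0000, 0.0000)  (base)
link 0: phi[0] = 180 = 180 deg
  cos(180 deg) = -1.0000, sin(180 deg) = 0.0000
  joint[1] = (0.0000, 0.0000) + 8 * (-1.0000, 0.0000) = (0.0000 + -8.0000, 0.0000 + 0.0000) = (-8.0000, 0.0000)
link 1: phi[1] = 180 + 50 = 230 deg
  cos(230 deg) = -0.6428, sin(230 deg) = -0.7660
  joint[2] = (-8.0000, 0.0000) + 6.1 * (-0.6428, -0.7660) = (-8.0000 + -3.9210, 0.0000 + -4.6729) = (-11.9210, -4.6729)
link 2: phi[2] = 180 + 50 + -10 = 220 deg
  cos(220 deg) = -0.7660, sin(220 deg) = -0.6428
  joint[3] = (-11.9210, -4.6729) + 11.5 * (-0.7660, -0.6428) = (-11.9210 + -8.8095, -4.6729 + -7.3921) = (-20.7305, -12.0649)
End effector: (-20.7305, -12.0649)

Answer: -20.7305 -12.0649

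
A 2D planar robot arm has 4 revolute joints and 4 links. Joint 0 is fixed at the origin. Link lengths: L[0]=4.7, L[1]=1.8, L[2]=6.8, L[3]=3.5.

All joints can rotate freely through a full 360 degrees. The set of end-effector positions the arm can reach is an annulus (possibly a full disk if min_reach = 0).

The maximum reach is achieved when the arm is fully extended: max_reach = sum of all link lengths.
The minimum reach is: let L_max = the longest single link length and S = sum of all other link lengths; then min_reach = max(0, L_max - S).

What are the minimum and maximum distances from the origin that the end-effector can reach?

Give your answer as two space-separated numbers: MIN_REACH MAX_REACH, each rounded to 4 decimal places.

Answer: 0.0000 16.8000

Derivation:
Link lengths: [4.7, 1.8, 6.8, 3.5]
max_reach = 4.7 + 1.8 + 6.8 + 3.5 = 16.8
L_max = max([4.7, 1.8, 6.8, 3.5]) = 6.8
S (sum of others) = 16.8 - 6.8 = 10
min_reach = max(0, 6.8 - 10) = max(0, -3.2) = 0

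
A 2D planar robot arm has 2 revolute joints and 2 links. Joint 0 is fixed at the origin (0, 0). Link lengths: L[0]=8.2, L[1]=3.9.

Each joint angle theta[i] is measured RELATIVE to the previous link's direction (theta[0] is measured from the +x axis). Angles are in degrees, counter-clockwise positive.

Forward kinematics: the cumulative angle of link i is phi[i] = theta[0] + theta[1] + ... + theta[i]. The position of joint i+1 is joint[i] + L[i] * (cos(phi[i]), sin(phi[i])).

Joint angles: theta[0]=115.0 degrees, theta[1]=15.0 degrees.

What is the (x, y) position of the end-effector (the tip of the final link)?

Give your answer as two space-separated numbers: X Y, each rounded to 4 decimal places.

Answer: -5.9723 10.4193

Derivation:
joint[0] = (0.0000, 0.0000)  (base)
link 0: phi[0] = 115 = 115 deg
  cos(115 deg) = -0.4226, sin(115 deg) = 0.9063
  joint[1] = (0.0000, 0.0000) + 8.2 * (-0.4226, 0.9063) = (0.0000 + -3.4655, 0.0000 + 7.4317) = (-3.4655, 7.4317)
link 1: phi[1] = 115 + 15 = 130 deg
  cos(130 deg) = -0.6428, sin(130 deg) = 0.7660
  joint[2] = (-3.4655, 7.4317) + 3.9 * (-0.6428, 0.7660) = (-3.4655 + -2.5069, 7.4317 + 2.9876) = (-5.9723, 10.4193)
End effector: (-5.9723, 10.4193)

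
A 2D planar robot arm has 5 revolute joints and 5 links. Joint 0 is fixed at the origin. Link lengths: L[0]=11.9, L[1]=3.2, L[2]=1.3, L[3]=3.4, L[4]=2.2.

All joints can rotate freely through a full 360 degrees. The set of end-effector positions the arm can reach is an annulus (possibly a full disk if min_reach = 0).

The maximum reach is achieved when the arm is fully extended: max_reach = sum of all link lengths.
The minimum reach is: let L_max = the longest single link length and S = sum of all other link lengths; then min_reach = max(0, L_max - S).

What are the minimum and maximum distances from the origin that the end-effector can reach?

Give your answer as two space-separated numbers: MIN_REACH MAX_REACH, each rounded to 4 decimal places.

Link lengths: [11.9, 3.2, 1.3, 3.4, 2.2]
max_reach = 11.9 + 3.2 + 1.3 + 3.4 + 2.2 = 22
L_max = max([11.9, 3.2, 1.3, 3.4, 2.2]) = 11.9
S (sum of others) = 22 - 11.9 = 10.1
min_reach = max(0, 11.9 - 10.1) = max(0, 1.8) = 1.8

Answer: 1.8000 22.0000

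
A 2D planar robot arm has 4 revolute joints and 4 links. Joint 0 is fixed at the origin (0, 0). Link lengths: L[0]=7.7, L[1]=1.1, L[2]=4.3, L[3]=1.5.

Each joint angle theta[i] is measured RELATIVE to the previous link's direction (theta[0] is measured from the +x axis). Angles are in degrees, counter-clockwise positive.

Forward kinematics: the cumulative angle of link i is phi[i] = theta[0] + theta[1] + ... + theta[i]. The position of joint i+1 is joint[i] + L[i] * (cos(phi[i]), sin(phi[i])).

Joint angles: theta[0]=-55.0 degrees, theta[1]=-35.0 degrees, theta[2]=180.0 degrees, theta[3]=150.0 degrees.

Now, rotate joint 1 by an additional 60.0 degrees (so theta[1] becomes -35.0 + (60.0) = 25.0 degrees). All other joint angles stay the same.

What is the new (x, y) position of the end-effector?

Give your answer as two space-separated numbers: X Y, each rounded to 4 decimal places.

joint[0] = (0.0000, 0.0000)  (base)
link 0: phi[0] = -55 = -55 deg
  cos(-55 deg) = 0.5736, sin(-55 deg) = -0.8192
  joint[1] = (0.0000, 0.0000) + 7.7 * (0.5736, -0.8192) = (0.0000 + 4.4165, 0.0000 + -6.3075) = (4.4165, -6.3075)
link 1: phi[1] = -55 + 25 = -30 deg
  cos(-30 deg) = 0.8660, sin(-30 deg) = -0.5000
  joint[2] = (4.4165, -6.3075) + 1.1 * (0.8660, -0.5000) = (4.4165 + 0.9526, -6.3075 + -0.5500) = (5.3692, -6.8575)
link 2: phi[2] = -55 + 25 + 180 = 150 deg
  cos(150 deg) = -0.8660, sin(150 deg) = 0.5000
  joint[3] = (5.3692, -6.8575) + 4.3 * (-0.8660, 0.5000) = (5.3692 + -3.7239, -6.8575 + 2.1500) = (1.6453, -4.7075)
link 3: phi[3] = -55 + 25 + 180 + 150 = 300 deg
  cos(300 deg) = 0.5000, sin(300 deg) = -0.8660
  joint[4] = (1.6453, -4.7075) + 1.5 * (0.5000, -0.8660) = (1.6453 + 0.7500, -4.7075 + -1.2990) = (2.3953, -6.0065)
End effector: (2.3953, -6.0065)

Answer: 2.3953 -6.0065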